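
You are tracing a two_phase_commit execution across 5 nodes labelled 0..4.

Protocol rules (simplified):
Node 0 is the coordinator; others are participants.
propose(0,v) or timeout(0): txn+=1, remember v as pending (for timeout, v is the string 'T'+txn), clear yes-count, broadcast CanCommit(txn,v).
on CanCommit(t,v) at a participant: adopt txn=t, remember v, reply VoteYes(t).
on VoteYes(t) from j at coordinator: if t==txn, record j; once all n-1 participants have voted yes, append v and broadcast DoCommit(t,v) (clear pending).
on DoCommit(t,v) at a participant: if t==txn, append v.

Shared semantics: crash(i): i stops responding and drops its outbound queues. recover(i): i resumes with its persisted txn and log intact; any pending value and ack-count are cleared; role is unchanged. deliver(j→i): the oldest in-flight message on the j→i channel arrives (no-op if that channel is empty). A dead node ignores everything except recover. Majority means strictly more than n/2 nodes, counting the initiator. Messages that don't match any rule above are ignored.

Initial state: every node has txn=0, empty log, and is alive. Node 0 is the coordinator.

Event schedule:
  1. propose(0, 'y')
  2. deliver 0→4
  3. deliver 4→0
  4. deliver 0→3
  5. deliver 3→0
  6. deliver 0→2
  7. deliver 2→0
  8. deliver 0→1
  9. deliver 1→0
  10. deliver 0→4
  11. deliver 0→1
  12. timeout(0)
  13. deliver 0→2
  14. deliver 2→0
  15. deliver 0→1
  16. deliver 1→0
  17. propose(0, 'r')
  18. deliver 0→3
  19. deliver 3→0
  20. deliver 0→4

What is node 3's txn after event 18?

[1] propose(0,'y') → N0(coor t1 [-])
[2] deliver 0→4 → N4(part t1 [-])
[3] deliver 4→0 → ∅
[4] deliver 0→3 → N3(part t1 [-])
[5] deliver 3→0 → ∅
[6] deliver 0→2 → N2(part t1 [-])
[7] deliver 2→0 → ∅
[8] deliver 0→1 → N1(part t1 [-])
[9] deliver 1→0 → N0(coor t1 [y])
[10] deliver 0→4 → N4(part t1 [y])
[11] deliver 0→1 → N1(part t1 [y])
[12] timeout(0) → N0(coor t2 [y])
[13] deliver 0→2 → N2(part t1 [y])
[14] deliver 2→0 → ∅
[15] deliver 0→1 → N1(part t2 [y])
[16] deliver 1→0 → ∅
[17] propose(0,'r') → N0(coor t3 [y])
[18] deliver 0→3 → N3(part t1 [y])

1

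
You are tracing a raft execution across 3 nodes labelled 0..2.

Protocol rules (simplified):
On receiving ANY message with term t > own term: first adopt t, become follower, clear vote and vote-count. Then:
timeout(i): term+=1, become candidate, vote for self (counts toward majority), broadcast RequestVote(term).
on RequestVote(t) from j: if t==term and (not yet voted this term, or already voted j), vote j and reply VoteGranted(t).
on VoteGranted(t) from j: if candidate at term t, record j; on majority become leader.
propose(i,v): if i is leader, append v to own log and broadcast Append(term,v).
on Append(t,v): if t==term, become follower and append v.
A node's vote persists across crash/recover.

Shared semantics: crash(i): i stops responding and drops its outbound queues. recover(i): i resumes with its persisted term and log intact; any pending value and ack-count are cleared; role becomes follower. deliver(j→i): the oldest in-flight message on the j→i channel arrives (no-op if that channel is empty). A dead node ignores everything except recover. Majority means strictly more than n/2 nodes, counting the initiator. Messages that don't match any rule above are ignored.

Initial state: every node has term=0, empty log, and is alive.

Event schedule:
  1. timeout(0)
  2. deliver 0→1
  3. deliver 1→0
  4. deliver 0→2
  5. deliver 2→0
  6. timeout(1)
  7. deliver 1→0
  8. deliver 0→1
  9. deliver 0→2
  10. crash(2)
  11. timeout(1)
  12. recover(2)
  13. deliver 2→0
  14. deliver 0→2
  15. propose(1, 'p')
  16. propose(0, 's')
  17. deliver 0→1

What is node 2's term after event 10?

1. timeout(0):  <0:cand t1 ->
2. deliver 0→1:  <1:foll t1 ->
3. deliver 1→0:  <0:lead t1 ->
4. deliver 0→2:  <2:foll t1 ->
5. deliver 2→0:  nop
6. timeout(1):  <1:cand t2 ->
7. deliver 1→0:  <0:foll t2 ->
8. deliver 0→1:  <1:lead t2 ->
9. deliver 0→2:  nop
10. crash(2):  <2:✗foll t1 ->

1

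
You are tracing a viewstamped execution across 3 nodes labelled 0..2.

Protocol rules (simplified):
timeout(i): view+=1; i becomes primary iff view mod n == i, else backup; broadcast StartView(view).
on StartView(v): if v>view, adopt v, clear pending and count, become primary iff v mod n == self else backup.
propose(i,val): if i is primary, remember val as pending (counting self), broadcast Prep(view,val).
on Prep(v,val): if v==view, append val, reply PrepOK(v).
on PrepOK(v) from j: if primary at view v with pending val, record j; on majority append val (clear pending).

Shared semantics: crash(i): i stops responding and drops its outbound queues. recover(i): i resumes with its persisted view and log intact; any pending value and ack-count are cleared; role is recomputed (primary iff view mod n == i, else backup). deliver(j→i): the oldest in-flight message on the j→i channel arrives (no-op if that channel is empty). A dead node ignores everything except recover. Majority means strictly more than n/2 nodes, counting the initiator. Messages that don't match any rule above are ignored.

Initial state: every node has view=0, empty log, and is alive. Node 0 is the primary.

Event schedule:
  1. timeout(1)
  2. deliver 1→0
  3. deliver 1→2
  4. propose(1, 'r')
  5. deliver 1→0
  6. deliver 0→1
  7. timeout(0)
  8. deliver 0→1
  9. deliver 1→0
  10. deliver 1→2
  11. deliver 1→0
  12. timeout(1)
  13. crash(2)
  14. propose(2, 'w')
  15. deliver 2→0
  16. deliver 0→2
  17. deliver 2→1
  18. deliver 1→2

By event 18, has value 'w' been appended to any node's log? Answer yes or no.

no

step 1 timeout(1): 1={prim,v=1,log=-}
step 2 deliver 1→0: 0={back,v=1,log=-}
step 3 deliver 1→2: 2={back,v=1,log=-}
step 4 propose(1,'r'): —
step 5 deliver 1→0: 0={back,v=1,log=r}
step 6 deliver 0→1: 1={prim,v=1,log=r}
step 7 timeout(0): 0={back,v=2,log=r}
step 8 deliver 0→1: 1={back,v=2,log=r}
step 9 deliver 1→0: —
step 10 deliver 1→2: 2={back,v=1,log=r}
step 11 deliver 1→0: —
step 12 timeout(1): 1={back,v=3,log=r}
step 13 crash(2): 2={✗back,v=1,log=r}
step 14 propose(2,'w'): —
step 15 deliver 2→0: —
step 16 deliver 0→2: —
step 17 deliver 2→1: —
step 18 deliver 1→2: —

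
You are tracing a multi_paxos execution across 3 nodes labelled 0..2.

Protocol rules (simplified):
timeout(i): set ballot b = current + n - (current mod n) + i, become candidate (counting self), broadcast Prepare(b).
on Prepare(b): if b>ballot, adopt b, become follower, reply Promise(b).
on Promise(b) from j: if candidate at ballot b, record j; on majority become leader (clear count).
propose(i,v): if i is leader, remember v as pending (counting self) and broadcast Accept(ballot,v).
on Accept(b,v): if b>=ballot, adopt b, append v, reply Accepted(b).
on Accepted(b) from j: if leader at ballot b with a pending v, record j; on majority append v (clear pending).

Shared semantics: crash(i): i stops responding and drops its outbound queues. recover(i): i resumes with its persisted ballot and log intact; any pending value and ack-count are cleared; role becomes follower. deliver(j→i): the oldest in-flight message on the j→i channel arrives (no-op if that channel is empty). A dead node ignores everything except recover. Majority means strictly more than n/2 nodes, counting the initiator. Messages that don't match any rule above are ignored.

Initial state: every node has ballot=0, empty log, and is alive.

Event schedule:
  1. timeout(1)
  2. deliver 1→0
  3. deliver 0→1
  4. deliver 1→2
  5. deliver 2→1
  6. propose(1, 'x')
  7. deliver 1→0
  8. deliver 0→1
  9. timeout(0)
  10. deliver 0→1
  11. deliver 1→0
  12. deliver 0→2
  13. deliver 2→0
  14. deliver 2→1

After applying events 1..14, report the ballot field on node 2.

6

1. timeout(1):  <1:cand b4 ->
2. deliver 1→0:  <0:foll b4 ->
3. deliver 0→1:  <1:lead b4 ->
4. deliver 1→2:  <2:foll b4 ->
5. deliver 2→1:  nop
6. propose(1,'x'):  nop
7. deliver 1→0:  <0:foll b4 x>
8. deliver 0→1:  <1:lead b4 x>
9. timeout(0):  <0:cand b6 x>
10. deliver 0→1:  <1:foll b6 x>
11. deliver 1→0:  <0:lead b6 x>
12. deliver 0→2:  <2:foll b6 ->
13. deliver 2→0:  nop
14. deliver 2→1:  nop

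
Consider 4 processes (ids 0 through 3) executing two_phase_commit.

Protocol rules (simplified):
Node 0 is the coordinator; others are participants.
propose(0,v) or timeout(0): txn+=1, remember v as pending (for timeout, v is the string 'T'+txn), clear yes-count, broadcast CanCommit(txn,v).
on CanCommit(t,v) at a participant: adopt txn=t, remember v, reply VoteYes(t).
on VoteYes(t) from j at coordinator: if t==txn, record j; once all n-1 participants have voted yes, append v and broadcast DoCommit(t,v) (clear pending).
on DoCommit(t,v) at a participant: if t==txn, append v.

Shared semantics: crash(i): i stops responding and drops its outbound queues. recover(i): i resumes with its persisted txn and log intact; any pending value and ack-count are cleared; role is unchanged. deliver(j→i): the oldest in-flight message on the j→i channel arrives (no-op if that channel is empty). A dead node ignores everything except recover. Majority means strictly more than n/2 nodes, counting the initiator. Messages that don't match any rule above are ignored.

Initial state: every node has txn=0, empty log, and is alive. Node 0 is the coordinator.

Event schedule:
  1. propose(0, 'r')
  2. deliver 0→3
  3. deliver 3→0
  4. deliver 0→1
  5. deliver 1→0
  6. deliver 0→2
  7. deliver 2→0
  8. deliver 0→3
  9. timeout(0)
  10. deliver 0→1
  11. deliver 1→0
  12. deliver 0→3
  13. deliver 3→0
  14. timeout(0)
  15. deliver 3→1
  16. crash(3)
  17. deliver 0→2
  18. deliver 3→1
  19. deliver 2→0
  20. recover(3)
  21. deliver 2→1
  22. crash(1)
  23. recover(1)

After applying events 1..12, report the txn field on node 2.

1

e1 propose(0,'r'): 0[coor,t=1,-]
e2 deliver 0→3: 3[part,t=1,-]
e3 deliver 3→0: ·
e4 deliver 0→1: 1[part,t=1,-]
e5 deliver 1→0: ·
e6 deliver 0→2: 2[part,t=1,-]
e7 deliver 2→0: 0[coor,t=1,r]
e8 deliver 0→3: 3[part,t=1,r]
e9 timeout(0): 0[coor,t=2,r]
e10 deliver 0→1: 1[part,t=1,r]
e11 deliver 1→0: ·
e12 deliver 0→3: 3[part,t=2,r]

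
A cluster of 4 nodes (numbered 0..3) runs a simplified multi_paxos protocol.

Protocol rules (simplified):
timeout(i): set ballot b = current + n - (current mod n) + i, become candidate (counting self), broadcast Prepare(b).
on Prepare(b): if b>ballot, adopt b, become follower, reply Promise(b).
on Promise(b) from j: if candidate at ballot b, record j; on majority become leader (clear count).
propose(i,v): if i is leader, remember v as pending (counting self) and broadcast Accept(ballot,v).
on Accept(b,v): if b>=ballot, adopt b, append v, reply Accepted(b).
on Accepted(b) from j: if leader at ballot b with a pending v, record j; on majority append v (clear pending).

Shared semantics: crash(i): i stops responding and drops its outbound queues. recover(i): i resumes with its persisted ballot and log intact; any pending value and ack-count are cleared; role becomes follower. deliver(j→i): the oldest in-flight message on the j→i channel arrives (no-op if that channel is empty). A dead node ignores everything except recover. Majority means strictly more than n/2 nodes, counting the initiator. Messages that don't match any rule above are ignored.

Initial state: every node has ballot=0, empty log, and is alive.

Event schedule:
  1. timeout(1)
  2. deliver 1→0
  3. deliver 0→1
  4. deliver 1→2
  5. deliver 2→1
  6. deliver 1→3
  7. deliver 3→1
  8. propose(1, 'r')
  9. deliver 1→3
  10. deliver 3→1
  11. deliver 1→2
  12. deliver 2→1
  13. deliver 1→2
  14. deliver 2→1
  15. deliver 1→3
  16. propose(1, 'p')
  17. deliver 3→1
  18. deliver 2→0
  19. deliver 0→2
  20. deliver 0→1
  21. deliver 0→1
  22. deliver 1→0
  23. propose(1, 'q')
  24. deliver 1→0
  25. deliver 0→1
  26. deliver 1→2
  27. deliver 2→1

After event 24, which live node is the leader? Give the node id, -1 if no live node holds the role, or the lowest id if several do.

1. timeout(1):  <1:cand b5 ->
2. deliver 1→0:  <0:foll b5 ->
3. deliver 0→1:  nop
4. deliver 1→2:  <2:foll b5 ->
5. deliver 2→1:  <1:lead b5 ->
6. deliver 1→3:  <3:foll b5 ->
7. deliver 3→1:  nop
8. propose(1,'r'):  nop
9. deliver 1→3:  <3:foll b5 r>
10. deliver 3→1:  nop
11. deliver 1→2:  <2:foll b5 r>
12. deliver 2→1:  <1:lead b5 r>
13. deliver 1→2:  nop
14. deliver 2→1:  nop
15. deliver 1→3:  nop
16. propose(1,'p'):  nop
17. deliver 3→1:  nop
18. deliver 2→0:  nop
19. deliver 0→2:  nop
20. deliver 0→1:  nop
21. deliver 0→1:  nop
22. deliver 1→0:  <0:foll b5 r>
23. propose(1,'q'):  nop
24. deliver 1→0:  <0:foll b5 r,p>

1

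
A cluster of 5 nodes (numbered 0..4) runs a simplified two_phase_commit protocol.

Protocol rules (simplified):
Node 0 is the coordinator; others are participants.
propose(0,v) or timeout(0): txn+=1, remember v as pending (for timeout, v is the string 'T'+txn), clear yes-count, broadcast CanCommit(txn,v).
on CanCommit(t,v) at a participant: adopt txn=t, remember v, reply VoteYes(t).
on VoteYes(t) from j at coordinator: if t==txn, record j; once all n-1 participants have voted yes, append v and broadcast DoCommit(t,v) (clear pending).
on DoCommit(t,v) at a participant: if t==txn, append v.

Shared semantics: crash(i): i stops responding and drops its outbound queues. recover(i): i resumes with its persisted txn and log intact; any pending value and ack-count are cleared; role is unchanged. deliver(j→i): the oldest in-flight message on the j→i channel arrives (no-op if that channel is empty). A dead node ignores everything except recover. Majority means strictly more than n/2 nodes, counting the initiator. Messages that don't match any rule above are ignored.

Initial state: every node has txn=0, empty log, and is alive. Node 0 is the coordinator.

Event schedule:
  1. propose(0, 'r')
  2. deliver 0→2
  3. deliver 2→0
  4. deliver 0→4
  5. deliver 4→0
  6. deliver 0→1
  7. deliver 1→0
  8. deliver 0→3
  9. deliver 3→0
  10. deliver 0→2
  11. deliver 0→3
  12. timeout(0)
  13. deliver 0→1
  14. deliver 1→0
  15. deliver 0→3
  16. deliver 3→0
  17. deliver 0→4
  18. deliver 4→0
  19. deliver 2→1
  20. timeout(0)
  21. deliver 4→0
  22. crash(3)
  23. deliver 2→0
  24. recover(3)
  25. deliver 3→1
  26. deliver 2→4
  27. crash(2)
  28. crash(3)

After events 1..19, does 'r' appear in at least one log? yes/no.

yes

[1] propose(0,'r') → N0(coor t1 [-])
[2] deliver 0→2 → N2(part t1 [-])
[3] deliver 2→0 → ∅
[4] deliver 0→4 → N4(part t1 [-])
[5] deliver 4→0 → ∅
[6] deliver 0→1 → N1(part t1 [-])
[7] deliver 1→0 → ∅
[8] deliver 0→3 → N3(part t1 [-])
[9] deliver 3→0 → N0(coor t1 [r])
[10] deliver 0→2 → N2(part t1 [r])
[11] deliver 0→3 → N3(part t1 [r])
[12] timeout(0) → N0(coor t2 [r])
[13] deliver 0→1 → N1(part t1 [r])
[14] deliver 1→0 → ∅
[15] deliver 0→3 → N3(part t2 [r])
[16] deliver 3→0 → ∅
[17] deliver 0→4 → N4(part t1 [r])
[18] deliver 4→0 → ∅
[19] deliver 2→1 → ∅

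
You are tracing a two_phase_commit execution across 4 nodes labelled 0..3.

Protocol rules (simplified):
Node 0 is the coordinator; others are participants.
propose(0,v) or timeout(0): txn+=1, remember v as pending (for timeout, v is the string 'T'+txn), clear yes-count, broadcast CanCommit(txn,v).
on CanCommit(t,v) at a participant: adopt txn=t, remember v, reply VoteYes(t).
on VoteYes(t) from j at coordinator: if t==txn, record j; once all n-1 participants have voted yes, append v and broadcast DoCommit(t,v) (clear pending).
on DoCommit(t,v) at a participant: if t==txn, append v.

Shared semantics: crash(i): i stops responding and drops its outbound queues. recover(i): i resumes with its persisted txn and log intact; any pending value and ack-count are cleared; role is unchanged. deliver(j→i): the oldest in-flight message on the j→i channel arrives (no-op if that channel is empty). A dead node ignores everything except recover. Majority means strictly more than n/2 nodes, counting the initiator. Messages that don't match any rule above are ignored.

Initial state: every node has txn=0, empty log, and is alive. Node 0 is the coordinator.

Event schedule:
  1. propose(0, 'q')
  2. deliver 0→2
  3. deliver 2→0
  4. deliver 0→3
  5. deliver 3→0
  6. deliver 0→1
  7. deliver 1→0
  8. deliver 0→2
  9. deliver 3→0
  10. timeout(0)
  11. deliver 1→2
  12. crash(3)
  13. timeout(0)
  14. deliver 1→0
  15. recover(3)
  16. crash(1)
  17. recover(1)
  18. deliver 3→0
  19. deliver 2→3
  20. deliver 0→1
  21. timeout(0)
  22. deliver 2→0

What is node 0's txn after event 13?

[1] propose(0,'q') → N0(coor t1 [-])
[2] deliver 0→2 → N2(part t1 [-])
[3] deliver 2→0 → ∅
[4] deliver 0→3 → N3(part t1 [-])
[5] deliver 3→0 → ∅
[6] deliver 0→1 → N1(part t1 [-])
[7] deliver 1→0 → N0(coor t1 [q])
[8] deliver 0→2 → N2(part t1 [q])
[9] deliver 3→0 → ∅
[10] timeout(0) → N0(coor t2 [q])
[11] deliver 1→2 → ∅
[12] crash(3) → N3(✗part t1 [-])
[13] timeout(0) → N0(coor t3 [q])

3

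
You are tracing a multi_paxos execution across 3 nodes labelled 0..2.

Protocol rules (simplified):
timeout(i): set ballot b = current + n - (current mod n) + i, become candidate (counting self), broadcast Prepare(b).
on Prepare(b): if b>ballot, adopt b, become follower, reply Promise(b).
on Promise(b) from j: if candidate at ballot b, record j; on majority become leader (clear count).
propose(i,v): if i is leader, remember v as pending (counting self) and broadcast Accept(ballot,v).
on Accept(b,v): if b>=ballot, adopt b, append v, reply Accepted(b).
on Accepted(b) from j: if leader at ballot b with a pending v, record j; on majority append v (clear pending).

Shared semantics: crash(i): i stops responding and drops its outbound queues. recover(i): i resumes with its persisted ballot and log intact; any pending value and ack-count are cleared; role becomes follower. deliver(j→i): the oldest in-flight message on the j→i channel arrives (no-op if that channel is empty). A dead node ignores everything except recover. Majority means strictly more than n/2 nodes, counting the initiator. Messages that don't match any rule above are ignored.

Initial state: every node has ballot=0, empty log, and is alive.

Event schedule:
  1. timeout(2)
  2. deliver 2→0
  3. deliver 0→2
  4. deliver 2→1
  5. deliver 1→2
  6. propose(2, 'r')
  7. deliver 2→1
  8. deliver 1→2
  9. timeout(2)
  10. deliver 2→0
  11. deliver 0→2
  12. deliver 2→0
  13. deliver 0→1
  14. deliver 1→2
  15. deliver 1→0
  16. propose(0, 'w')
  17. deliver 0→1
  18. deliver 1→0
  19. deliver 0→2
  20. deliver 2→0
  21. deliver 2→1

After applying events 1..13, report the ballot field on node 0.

step 1 timeout(2): 2={cand,b=5,log=-}
step 2 deliver 2→0: 0={foll,b=5,log=-}
step 3 deliver 0→2: 2={lead,b=5,log=-}
step 4 deliver 2→1: 1={foll,b=5,log=-}
step 5 deliver 1→2: —
step 6 propose(2,'r'): —
step 7 deliver 2→1: 1={foll,b=5,log=r}
step 8 deliver 1→2: 2={lead,b=5,log=r}
step 9 timeout(2): 2={cand,b=8,log=r}
step 10 deliver 2→0: 0={foll,b=5,log=r}
step 11 deliver 0→2: —
step 12 deliver 2→0: 0={foll,b=8,log=r}
step 13 deliver 0→1: —

8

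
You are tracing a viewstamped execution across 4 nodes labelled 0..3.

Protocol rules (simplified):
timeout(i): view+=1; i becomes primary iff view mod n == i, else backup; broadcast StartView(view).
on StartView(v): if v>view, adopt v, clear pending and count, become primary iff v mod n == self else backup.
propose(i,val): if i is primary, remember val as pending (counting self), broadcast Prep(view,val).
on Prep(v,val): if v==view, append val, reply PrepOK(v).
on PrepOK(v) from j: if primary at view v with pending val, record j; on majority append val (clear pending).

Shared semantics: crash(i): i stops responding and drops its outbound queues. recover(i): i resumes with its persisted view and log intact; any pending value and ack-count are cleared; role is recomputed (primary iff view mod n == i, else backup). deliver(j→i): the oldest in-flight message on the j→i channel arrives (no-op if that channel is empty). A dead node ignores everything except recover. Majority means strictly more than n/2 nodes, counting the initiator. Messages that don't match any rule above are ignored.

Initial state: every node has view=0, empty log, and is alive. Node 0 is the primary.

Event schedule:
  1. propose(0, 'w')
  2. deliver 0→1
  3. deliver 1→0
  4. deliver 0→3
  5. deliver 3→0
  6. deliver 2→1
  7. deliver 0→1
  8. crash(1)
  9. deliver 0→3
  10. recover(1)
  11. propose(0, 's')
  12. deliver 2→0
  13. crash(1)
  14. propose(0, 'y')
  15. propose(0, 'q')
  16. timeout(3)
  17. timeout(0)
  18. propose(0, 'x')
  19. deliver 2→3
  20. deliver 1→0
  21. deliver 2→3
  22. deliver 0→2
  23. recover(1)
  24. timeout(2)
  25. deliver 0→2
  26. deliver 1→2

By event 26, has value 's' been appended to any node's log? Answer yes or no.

step 1 propose(0,'w'): —
step 2 deliver 0→1: 1={back,v=0,log=w}
step 3 deliver 1→0: —
step 4 deliver 0→3: 3={back,v=0,log=w}
step 5 deliver 3→0: 0={prim,v=0,log=w}
step 6 deliver 2→1: —
step 7 deliver 0→1: —
step 8 crash(1): 1={✗back,v=0,log=w}
step 9 deliver 0→3: —
step 10 recover(1): 1={back,v=0,log=w}
step 11 propose(0,'s'): —
step 12 deliver 2→0: —
step 13 crash(1): 1={✗back,v=0,log=w}
step 14 propose(0,'y'): —
step 15 propose(0,'q'): —
step 16 timeout(3): 3={back,v=1,log=w}
step 17 timeout(0): 0={back,v=1,log=w}
step 18 propose(0,'x'): —
step 19 deliver 2→3: —
step 20 deliver 1→0: —
step 21 deliver 2→3: —
step 22 deliver 0→2: 2={back,v=0,log=w}
step 23 recover(1): 1={back,v=0,log=w}
step 24 timeout(2): 2={back,v=1,log=w}
step 25 deliver 0→2: —
step 26 deliver 1→2: —

no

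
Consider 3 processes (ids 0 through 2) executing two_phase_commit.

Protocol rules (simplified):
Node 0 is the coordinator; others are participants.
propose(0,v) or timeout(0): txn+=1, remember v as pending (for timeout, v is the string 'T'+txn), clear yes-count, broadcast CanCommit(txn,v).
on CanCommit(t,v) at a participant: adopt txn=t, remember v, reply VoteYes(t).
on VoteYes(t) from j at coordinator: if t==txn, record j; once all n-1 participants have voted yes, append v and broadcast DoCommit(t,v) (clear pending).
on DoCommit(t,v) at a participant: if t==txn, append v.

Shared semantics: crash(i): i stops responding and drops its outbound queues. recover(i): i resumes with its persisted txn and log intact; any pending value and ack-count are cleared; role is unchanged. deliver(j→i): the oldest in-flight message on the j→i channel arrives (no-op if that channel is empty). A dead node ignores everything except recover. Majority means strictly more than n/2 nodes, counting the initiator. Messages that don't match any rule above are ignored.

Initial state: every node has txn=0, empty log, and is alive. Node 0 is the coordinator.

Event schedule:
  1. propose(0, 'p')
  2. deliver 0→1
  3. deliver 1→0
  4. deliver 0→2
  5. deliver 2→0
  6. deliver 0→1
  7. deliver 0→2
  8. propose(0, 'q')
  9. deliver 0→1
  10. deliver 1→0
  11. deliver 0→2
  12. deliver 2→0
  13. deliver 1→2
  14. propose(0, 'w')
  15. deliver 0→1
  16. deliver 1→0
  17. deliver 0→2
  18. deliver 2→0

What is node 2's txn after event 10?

e1 propose(0,'p'): 0[coor,t=1,-]
e2 deliver 0→1: 1[part,t=1,-]
e3 deliver 1→0: ·
e4 deliver 0→2: 2[part,t=1,-]
e5 deliver 2→0: 0[coor,t=1,p]
e6 deliver 0→1: 1[part,t=1,p]
e7 deliver 0→2: 2[part,t=1,p]
e8 propose(0,'q'): 0[coor,t=2,p]
e9 deliver 0→1: 1[part,t=2,p]
e10 deliver 1→0: ·

1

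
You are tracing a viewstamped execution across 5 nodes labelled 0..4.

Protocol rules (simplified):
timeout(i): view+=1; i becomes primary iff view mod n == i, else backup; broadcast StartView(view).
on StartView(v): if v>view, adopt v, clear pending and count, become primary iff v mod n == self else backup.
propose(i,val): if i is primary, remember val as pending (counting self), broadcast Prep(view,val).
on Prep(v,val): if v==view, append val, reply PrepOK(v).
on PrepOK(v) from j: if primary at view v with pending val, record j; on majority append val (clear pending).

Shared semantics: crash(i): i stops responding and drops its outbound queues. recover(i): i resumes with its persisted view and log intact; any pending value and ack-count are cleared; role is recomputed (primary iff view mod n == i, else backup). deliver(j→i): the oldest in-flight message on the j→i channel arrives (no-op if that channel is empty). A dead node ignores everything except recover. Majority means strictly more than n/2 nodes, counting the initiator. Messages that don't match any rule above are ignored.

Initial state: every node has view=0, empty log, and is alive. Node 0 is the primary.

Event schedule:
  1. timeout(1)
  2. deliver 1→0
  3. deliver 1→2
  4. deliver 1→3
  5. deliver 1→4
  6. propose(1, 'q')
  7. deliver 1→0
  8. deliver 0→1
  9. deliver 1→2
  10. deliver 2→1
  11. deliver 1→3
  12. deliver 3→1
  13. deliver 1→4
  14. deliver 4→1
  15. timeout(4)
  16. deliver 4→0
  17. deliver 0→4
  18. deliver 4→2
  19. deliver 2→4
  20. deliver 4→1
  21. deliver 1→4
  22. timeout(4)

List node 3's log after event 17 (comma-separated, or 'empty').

after 1 — timeout(1): n1:prim/v1/[-]
after 2 — deliver 1→0: n0:back/v1/[-]
after 3 — deliver 1→2: n2:back/v1/[-]
after 4 — deliver 1→3: n3:back/v1/[-]
after 5 — deliver 1→4: n4:back/v1/[-]
after 6 — propose(1,'q'): ·
after 7 — deliver 1→0: n0:back/v1/[q]
after 8 — deliver 0→1: ·
after 9 — deliver 1→2: n2:back/v1/[q]
after 10 — deliver 2→1: n1:prim/v1/[q]
after 11 — deliver 1→3: n3:back/v1/[q]
after 12 — deliver 3→1: ·
after 13 — deliver 1→4: n4:back/v1/[q]
after 14 — deliver 4→1: ·
after 15 — timeout(4): n4:back/v2/[q]
after 16 — deliver 4→0: n0:back/v2/[q]
after 17 — deliver 0→4: ·

q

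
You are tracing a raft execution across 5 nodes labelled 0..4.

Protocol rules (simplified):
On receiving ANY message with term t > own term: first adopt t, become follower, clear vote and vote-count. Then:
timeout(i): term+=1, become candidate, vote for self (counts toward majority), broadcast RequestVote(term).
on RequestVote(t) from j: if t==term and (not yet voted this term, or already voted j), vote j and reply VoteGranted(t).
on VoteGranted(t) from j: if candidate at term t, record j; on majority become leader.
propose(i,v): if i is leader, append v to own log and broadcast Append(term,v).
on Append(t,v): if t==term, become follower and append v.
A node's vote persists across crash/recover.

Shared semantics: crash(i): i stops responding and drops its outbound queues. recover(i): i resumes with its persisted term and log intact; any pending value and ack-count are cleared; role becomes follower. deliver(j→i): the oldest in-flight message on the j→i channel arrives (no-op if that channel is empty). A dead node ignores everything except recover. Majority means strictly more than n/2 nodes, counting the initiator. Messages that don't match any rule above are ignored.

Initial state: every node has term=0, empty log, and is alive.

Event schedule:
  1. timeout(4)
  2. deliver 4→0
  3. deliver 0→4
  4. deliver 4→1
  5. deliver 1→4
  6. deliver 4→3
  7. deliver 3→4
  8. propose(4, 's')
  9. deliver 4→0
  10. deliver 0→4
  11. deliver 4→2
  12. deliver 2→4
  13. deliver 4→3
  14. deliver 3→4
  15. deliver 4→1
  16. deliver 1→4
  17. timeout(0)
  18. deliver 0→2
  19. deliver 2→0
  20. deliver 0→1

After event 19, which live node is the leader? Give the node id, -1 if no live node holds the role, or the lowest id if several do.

1. timeout(4):  <4:cand t1 ->
2. deliver 4→0:  <0:foll t1 ->
3. deliver 0→4:  nop
4. deliver 4→1:  <1:foll t1 ->
5. deliver 1→4:  <4:lead t1 ->
6. deliver 4→3:  <3:foll t1 ->
7. deliver 3→4:  nop
8. propose(4,'s'):  <4:lead t1 s>
9. deliver 4→0:  <0:foll t1 s>
10. deliver 0→4:  nop
11. deliver 4→2:  <2:foll t1 ->
12. deliver 2→4:  nop
13. deliver 4→3:  <3:foll t1 s>
14. deliver 3→4:  nop
15. deliver 4→1:  <1:foll t1 s>
16. deliver 1→4:  nop
17. timeout(0):  <0:cand t2 s>
18. deliver 0→2:  <2:foll t2 ->
19. deliver 2→0:  nop

4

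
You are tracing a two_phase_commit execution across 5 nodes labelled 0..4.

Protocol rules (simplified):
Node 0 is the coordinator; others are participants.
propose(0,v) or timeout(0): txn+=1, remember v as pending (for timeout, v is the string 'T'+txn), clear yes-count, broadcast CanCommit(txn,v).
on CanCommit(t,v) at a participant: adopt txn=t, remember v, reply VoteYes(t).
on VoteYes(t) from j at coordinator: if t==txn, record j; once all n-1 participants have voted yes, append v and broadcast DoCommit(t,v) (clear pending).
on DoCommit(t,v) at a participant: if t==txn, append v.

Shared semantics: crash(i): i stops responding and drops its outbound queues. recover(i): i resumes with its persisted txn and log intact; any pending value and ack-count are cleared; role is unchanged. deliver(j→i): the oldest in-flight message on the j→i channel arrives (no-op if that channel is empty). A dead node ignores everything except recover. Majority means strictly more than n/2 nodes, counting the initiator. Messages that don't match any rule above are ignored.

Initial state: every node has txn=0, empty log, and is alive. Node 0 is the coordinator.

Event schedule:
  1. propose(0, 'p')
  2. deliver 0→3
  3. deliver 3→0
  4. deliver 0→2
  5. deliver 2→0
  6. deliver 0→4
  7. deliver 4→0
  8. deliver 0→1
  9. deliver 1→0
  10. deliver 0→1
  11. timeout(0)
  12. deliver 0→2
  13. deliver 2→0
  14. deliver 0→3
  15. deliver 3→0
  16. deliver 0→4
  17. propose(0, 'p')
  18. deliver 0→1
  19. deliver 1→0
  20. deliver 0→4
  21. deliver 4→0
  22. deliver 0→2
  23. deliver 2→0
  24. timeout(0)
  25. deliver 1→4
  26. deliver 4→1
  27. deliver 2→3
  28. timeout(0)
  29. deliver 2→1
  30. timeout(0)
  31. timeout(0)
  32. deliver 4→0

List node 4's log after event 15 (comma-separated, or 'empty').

1. propose(0,'p'):  <0:coor t1 ->
2. deliver 0→3:  <3:part t1 ->
3. deliver 3→0:  nop
4. deliver 0→2:  <2:part t1 ->
5. deliver 2→0:  nop
6. deliver 0→4:  <4:part t1 ->
7. deliver 4→0:  nop
8. deliver 0→1:  <1:part t1 ->
9. deliver 1→0:  <0:coor t1 p>
10. deliver 0→1:  <1:part t1 p>
11. timeout(0):  <0:coor t2 p>
12. deliver 0→2:  <2:part t1 p>
13. deliver 2→0:  nop
14. deliver 0→3:  <3:part t1 p>
15. deliver 3→0:  nop

empty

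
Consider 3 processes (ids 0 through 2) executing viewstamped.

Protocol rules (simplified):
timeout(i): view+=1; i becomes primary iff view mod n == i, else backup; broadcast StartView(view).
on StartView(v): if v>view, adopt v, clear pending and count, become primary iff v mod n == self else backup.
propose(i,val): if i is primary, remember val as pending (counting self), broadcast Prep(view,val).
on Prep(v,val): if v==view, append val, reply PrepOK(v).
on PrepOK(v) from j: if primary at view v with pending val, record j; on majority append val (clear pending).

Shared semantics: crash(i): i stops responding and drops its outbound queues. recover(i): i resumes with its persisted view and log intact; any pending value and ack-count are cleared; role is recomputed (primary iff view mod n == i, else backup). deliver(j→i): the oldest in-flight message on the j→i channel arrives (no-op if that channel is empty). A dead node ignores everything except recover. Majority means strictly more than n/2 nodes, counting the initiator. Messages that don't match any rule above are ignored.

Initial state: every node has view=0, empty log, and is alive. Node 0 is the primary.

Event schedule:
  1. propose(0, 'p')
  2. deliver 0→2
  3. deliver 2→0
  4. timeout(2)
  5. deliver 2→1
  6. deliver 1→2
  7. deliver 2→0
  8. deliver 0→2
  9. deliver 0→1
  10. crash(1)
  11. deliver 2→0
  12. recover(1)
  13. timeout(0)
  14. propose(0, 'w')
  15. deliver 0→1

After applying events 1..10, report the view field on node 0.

1

step 1 propose(0,'p'): —
step 2 deliver 0→2: 2={back,v=0,log=p}
step 3 deliver 2→0: 0={prim,v=0,log=p}
step 4 timeout(2): 2={back,v=1,log=p}
step 5 deliver 2→1: 1={prim,v=1,log=-}
step 6 deliver 1→2: —
step 7 deliver 2→0: 0={back,v=1,log=p}
step 8 deliver 0→2: —
step 9 deliver 0→1: —
step 10 crash(1): 1={✗prim,v=1,log=-}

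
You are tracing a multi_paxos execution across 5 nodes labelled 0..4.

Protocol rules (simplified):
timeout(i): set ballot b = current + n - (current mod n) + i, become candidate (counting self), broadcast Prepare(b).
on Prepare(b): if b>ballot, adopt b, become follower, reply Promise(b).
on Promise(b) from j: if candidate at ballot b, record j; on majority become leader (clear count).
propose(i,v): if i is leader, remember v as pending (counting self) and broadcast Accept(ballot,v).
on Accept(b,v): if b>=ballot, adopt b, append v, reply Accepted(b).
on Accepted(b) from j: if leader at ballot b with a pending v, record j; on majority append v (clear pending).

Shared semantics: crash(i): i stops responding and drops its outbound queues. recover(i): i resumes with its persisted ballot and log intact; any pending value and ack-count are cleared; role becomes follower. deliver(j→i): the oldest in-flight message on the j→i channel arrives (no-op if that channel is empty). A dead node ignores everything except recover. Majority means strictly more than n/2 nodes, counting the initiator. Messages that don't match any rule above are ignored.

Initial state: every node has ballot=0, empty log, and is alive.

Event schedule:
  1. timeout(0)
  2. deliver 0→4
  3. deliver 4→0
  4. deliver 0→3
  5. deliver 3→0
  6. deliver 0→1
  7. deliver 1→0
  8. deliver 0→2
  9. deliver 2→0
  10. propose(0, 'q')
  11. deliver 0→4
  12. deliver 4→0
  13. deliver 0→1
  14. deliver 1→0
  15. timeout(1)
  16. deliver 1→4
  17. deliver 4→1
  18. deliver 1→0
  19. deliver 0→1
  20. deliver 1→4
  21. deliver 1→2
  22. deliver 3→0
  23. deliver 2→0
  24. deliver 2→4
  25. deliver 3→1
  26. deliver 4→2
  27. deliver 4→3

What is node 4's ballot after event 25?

step 1 timeout(0): 0={cand,b=5,log=-}
step 2 deliver 0→4: 4={foll,b=5,log=-}
step 3 deliver 4→0: —
step 4 deliver 0→3: 3={foll,b=5,log=-}
step 5 deliver 3→0: 0={lead,b=5,log=-}
step 6 deliver 0→1: 1={foll,b=5,log=-}
step 7 deliver 1→0: —
step 8 deliver 0→2: 2={foll,b=5,log=-}
step 9 deliver 2→0: —
step 10 propose(0,'q'): —
step 11 deliver 0→4: 4={foll,b=5,log=q}
step 12 deliver 4→0: —
step 13 deliver 0→1: 1={foll,b=5,log=q}
step 14 deliver 1→0: 0={lead,b=5,log=q}
step 15 timeout(1): 1={cand,b=11,log=q}
step 16 deliver 1→4: 4={foll,b=11,log=q}
step 17 deliver 4→1: —
step 18 deliver 1→0: 0={foll,b=11,log=q}
step 19 deliver 0→1: 1={lead,b=11,log=q}
step 20 deliver 1→4: —
step 21 deliver 1→2: 2={foll,b=11,log=-}
step 22 deliver 3→0: —
step 23 deliver 2→0: —
step 24 deliver 2→4: —
step 25 deliver 3→1: —

11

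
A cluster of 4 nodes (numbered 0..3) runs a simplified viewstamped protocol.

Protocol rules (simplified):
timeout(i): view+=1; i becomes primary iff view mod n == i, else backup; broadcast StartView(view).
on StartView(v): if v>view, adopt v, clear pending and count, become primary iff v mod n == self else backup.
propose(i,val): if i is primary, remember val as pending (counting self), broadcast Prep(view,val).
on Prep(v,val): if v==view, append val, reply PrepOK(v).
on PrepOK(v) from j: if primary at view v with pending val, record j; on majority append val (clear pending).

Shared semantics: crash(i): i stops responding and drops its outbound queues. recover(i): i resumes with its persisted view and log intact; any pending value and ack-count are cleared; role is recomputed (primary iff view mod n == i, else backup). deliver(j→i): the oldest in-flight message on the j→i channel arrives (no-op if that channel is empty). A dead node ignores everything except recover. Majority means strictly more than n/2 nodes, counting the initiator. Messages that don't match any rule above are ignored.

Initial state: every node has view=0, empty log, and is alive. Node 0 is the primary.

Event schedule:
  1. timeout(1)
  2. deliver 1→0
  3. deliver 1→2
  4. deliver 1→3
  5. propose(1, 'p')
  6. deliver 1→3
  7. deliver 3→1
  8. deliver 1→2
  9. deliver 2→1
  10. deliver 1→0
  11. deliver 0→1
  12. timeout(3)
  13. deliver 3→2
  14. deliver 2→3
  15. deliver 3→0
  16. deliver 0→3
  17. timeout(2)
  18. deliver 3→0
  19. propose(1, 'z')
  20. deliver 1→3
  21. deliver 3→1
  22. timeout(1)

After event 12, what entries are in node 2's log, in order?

p

e1 timeout(1): 1[prim,v=1,-]
e2 deliver 1→0: 0[back,v=1,-]
e3 deliver 1→2: 2[back,v=1,-]
e4 deliver 1→3: 3[back,v=1,-]
e5 propose(1,'p'): ·
e6 deliver 1→3: 3[back,v=1,p]
e7 deliver 3→1: ·
e8 deliver 1→2: 2[back,v=1,p]
e9 deliver 2→1: 1[prim,v=1,p]
e10 deliver 1→0: 0[back,v=1,p]
e11 deliver 0→1: ·
e12 timeout(3): 3[back,v=2,p]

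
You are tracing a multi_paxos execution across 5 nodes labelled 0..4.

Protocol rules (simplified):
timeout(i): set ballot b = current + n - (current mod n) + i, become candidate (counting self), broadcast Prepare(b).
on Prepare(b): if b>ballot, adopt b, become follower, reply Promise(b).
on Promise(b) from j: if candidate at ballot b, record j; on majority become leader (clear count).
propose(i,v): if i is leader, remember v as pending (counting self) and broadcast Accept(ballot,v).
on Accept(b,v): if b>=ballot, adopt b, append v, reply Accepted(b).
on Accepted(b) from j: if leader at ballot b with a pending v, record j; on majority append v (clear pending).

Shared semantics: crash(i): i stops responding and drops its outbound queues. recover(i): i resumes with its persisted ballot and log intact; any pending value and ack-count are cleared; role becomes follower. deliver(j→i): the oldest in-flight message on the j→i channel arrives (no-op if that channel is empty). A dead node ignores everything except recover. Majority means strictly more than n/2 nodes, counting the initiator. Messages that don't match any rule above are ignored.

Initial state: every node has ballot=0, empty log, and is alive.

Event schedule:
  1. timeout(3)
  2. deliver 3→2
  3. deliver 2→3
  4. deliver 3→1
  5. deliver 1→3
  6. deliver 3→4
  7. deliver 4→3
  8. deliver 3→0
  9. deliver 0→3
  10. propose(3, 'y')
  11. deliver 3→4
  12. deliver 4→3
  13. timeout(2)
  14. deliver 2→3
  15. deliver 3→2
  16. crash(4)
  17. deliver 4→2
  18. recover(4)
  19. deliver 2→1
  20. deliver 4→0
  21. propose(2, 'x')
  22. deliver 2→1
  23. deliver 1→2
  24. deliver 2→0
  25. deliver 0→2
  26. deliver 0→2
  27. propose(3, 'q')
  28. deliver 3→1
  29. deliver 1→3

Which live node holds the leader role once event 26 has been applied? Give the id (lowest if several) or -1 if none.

step 1 timeout(3): 3={cand,b=8,log=-}
step 2 deliver 3→2: 2={foll,b=8,log=-}
step 3 deliver 2→3: —
step 4 deliver 3→1: 1={foll,b=8,log=-}
step 5 deliver 1→3: 3={lead,b=8,log=-}
step 6 deliver 3→4: 4={foll,b=8,log=-}
step 7 deliver 4→3: —
step 8 deliver 3→0: 0={foll,b=8,log=-}
step 9 deliver 0→3: —
step 10 propose(3,'y'): —
step 11 deliver 3→4: 4={foll,b=8,log=y}
step 12 deliver 4→3: —
step 13 timeout(2): 2={cand,b=12,log=-}
step 14 deliver 2→3: 3={foll,b=12,log=-}
step 15 deliver 3→2: —
step 16 crash(4): 4={✗foll,b=8,log=y}
step 17 deliver 4→2: —
step 18 recover(4): 4={foll,b=8,log=y}
step 19 deliver 2→1: 1={foll,b=12,log=-}
step 20 deliver 4→0: —
step 21 propose(2,'x'): —
step 22 deliver 2→1: —
step 23 deliver 1→2: —
step 24 deliver 2→0: 0={foll,b=12,log=-}
step 25 deliver 0→2: 2={lead,b=12,log=-}
step 26 deliver 0→2: —

2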